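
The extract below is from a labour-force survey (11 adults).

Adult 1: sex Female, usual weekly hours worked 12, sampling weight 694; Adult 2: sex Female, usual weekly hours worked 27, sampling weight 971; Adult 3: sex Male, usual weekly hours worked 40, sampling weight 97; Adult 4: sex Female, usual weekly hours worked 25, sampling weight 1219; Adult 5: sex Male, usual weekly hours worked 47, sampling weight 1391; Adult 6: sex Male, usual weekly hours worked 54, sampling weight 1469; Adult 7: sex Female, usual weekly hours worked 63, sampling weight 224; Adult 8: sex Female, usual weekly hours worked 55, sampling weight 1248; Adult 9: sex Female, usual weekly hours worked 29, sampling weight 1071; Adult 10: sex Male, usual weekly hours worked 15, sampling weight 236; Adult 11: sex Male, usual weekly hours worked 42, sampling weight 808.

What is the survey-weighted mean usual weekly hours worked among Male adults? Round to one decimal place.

46.5

Male rows: 3, 5, 6, 10, 11
Weighted sum = 186059
Sum of weights = 97 + 1391 + 1469 + 236 + 808 = 4001
Weighted mean = 186059 / 4001 = 46.503124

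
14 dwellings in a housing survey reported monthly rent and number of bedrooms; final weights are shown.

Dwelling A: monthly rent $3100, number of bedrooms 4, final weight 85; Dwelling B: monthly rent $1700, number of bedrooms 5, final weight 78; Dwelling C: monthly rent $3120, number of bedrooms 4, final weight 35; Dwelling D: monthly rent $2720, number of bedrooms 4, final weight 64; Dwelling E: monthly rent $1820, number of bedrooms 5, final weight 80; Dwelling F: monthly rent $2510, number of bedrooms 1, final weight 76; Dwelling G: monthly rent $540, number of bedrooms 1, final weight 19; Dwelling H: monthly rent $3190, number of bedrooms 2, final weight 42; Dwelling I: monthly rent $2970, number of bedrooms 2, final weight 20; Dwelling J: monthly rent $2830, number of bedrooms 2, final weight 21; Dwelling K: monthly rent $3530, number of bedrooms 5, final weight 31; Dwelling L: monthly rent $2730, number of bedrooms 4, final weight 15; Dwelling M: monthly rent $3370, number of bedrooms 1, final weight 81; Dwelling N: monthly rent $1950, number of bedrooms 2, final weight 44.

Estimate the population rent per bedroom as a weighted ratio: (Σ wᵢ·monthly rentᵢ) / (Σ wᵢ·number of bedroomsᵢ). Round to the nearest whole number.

Σ wᵢ·y = 1787960
Σ wᵢ·x = 2171
Ratio = 1787960 / 2171 = 823.56518

824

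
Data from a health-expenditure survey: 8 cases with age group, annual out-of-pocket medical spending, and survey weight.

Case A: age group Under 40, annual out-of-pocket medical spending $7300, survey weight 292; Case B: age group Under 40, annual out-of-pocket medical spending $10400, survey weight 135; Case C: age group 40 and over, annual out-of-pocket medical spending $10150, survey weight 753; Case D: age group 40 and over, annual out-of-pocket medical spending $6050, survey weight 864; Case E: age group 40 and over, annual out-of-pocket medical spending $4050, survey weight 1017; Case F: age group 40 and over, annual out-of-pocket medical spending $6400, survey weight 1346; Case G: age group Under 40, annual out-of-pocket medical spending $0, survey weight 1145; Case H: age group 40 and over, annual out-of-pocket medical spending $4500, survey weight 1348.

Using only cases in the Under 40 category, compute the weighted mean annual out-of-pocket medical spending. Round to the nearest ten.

2250

Under 40 rows: A, B, G
Weighted sum = 7300×292 + 10400×135 + 0×1145
  = 2131600 + 1404000 + 0 = 3535600
Sum of weights = 1572
Weighted mean = 3535600 / 1572 = 2249.1094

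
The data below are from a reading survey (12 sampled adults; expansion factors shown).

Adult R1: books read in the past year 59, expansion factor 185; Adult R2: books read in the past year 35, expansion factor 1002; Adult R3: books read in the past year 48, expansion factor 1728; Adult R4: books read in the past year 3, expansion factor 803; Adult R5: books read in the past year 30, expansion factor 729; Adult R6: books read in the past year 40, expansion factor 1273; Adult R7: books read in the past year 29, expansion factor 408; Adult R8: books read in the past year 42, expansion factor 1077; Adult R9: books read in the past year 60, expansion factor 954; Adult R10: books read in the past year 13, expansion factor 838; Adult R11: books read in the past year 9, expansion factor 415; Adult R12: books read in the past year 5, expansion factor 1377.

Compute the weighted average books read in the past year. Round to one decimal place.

31.5

Weighted sum = 59×185 + 35×1002 + 48×1728 + 3×803 + 30×729 + 40×1273 + 29×408 + 42×1077 + 60×954 + 13×838 + 9×415 + 5×1377
  = 10915 + 35070 + 82944 + 2409 + 21870 + 50920 + 11832 + 45234 + 57240 + 10894 + 3735 + 6885 = 339948
Sum of weights = 10789
Weighted mean = 339948 / 10789 = 31.508759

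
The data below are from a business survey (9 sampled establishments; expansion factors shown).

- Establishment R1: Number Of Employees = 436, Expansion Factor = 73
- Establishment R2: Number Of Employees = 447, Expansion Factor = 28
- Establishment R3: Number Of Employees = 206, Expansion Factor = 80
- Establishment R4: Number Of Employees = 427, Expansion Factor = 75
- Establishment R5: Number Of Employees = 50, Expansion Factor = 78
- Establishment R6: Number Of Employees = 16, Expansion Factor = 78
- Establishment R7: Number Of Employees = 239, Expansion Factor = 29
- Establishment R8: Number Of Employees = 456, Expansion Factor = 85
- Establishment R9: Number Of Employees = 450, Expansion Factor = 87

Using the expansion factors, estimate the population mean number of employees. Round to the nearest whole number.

Weighted sum = 436×73 + 447×28 + 206×80 + 427×75 + 50×78 + 16×78 + 239×29 + 456×85 + 450×87
  = 31828 + 12516 + 16480 + 32025 + 3900 + 1248 + 6931 + 38760 + 39150 = 182838
Sum of weights = 73 + 28 + 80 + 75 + 78 + 78 + 29 + 85 + 87 = 613
Weighted mean = 182838 / 613 = 298.26754

298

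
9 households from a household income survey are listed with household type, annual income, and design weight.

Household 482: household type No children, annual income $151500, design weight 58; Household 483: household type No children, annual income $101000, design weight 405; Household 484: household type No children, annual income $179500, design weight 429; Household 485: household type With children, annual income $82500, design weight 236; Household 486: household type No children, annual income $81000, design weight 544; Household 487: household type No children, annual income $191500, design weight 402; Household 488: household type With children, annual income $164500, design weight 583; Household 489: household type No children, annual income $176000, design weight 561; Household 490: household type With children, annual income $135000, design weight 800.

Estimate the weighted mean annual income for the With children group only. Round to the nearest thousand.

With children rows: 485, 488, 490
Weighted sum = 82500×236 + 164500×583 + 135000×800
  = 19470000 + 95903500 + 108000000 = 223373500
Sum of weights = 1619
Weighted mean = 223373500 / 1619 = 137970.04

138000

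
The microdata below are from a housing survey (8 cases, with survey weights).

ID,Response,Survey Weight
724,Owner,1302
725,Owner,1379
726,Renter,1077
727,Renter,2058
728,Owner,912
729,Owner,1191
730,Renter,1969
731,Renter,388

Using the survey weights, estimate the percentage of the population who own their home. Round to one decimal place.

Sum of weights for 'Owner' = 1302 + 1379 + 912 + 1191 = 4784
Total weight = 10276
Weighted proportion = 4784 / 10276 = 0.4655508 → 46.55508%

46.6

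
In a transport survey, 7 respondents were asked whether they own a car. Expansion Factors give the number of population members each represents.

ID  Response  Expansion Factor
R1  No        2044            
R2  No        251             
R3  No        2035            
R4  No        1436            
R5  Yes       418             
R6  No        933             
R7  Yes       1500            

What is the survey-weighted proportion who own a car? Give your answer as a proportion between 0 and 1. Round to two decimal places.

0.22

Sum of weights for 'Yes' = 418 + 1500 = 1918
Total weight = 2044 + 251 + 2035 + 1436 + 418 + 933 + 1500 = 8617
Weighted proportion = 1918 / 8617 = 0.22258327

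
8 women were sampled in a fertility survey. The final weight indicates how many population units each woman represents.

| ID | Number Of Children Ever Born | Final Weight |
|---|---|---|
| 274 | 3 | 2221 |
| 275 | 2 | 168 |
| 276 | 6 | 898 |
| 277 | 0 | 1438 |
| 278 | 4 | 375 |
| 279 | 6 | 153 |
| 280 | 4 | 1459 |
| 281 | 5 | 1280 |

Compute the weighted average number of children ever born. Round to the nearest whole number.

3

Weighted sum = 3×2221 + 2×168 + 6×898 + 0×1438 + 4×375 + 6×153 + 4×1459 + 5×1280
  = 6663 + 336 + 5388 + 0 + 1500 + 918 + 5836 + 6400 = 27041
Sum of weights = 2221 + 168 + 898 + 1438 + 375 + 153 + 1459 + 1280 = 7992
Weighted mean = 27041 / 7992 = 3.3835085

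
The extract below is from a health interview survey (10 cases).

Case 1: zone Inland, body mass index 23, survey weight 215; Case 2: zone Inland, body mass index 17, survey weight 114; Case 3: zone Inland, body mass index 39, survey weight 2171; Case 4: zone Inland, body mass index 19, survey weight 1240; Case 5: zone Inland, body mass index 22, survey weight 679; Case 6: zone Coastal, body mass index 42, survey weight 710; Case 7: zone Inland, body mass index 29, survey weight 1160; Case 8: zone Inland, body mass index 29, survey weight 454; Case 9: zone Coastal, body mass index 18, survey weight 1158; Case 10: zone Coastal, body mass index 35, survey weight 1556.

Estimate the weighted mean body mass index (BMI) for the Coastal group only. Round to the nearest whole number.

Coastal rows: 6, 9, 10
Weighted sum = 42×710 + 18×1158 + 35×1556
  = 29820 + 20844 + 54460 = 105124
Sum of weights = 710 + 1158 + 1556 = 3424
Weighted mean = 105124 / 3424 = 30.702103

31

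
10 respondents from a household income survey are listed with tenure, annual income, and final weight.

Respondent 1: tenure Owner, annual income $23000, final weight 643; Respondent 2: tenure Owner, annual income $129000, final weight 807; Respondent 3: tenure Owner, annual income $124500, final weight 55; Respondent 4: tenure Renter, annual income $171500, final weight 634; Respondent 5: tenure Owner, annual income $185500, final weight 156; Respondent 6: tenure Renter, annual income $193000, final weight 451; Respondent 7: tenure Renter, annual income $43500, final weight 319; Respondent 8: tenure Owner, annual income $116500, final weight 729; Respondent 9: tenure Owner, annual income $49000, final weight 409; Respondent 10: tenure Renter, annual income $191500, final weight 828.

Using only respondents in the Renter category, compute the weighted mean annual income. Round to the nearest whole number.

Renter rows: 4, 6, 7, 10
Weighted sum = 171500×634 + 193000×451 + 43500×319 + 191500×828
  = 368212500
Sum of weights = 2232
Weighted mean = 368212500 / 2232 = 164969.76

164970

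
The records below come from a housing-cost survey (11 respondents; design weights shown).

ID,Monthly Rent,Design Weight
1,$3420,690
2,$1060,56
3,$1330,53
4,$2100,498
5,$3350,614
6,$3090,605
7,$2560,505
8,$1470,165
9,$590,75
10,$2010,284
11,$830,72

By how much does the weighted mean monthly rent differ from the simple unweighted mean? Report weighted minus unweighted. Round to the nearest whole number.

691

Unweighted sum = 21810
Unweighted mean = 21810 / 11 = 1982.7273
Weighted sum = 3420×690 + 1060×56 + 1330×53 + 2100×498 + 3350×614 + 3090×605 + 2560×505 + 1470×165 + 590×75 + 2010×284 + 830×72
  = 9672000
Sum of weights = 690 + 56 + 53 + 498 + 614 + 605 + 505 + 165 + 75 + 284 + 72 = 3617
Weighted mean = 9672000 / 3617 = 2674.0393
Difference (weighted minus unweighted) = 691.31199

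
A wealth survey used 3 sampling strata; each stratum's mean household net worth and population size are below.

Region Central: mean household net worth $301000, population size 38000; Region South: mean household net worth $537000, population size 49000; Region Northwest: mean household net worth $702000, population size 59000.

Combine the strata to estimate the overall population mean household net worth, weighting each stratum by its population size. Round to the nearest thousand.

Σ Nₕ·x̄ₕ = 301000×38000 + 537000×49000 + 702000×59000
  = 11438000000 + 26313000000 + 41418000000 = 79169000000
Σ Nₕ = 38000 + 49000 + 59000 = 146000
Overall mean = 79169000000 / 146000 = 542253.42

542000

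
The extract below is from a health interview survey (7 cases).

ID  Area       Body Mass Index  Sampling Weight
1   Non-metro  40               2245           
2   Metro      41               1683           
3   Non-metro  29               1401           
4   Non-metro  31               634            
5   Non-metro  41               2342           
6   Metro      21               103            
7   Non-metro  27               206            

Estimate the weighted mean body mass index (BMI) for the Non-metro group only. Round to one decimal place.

36.9

Non-metro rows: 1, 3, 4, 5, 7
Weighted sum = 40×2245 + 29×1401 + 31×634 + 41×2342 + 27×206
  = 251667
Sum of weights = 2245 + 1401 + 634 + 2342 + 206 = 6828
Weighted mean = 251667 / 6828 = 36.858084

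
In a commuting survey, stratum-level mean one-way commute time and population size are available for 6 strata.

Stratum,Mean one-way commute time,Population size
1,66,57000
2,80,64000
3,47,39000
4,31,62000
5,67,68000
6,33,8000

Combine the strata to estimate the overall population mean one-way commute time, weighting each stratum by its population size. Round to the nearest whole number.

Σ Nₕ·x̄ₕ = 66×57000 + 80×64000 + 47×39000 + 31×62000 + 67×68000 + 33×8000
  = 3762000 + 5120000 + 1833000 + 1922000 + 4556000 + 264000 = 17457000
Σ Nₕ = 57000 + 64000 + 39000 + 62000 + 68000 + 8000 = 298000
Overall mean = 17457000 / 298000 = 58.580537

59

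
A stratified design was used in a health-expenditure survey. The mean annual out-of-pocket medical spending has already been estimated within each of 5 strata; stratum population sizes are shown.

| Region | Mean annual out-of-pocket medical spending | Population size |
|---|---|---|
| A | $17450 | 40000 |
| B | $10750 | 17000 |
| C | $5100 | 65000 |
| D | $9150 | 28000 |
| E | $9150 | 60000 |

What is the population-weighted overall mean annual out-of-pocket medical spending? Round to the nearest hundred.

Σ Nₕ·x̄ₕ = 17450×40000 + 10750×17000 + 5100×65000 + 9150×28000 + 9150×60000
  = 698000000 + 182750000 + 331500000 + 256200000 + 549000000 = 2017450000
Σ Nₕ = 40000 + 17000 + 65000 + 28000 + 60000 = 210000
Overall mean = 2017450000 / 210000 = 9606.9048

9600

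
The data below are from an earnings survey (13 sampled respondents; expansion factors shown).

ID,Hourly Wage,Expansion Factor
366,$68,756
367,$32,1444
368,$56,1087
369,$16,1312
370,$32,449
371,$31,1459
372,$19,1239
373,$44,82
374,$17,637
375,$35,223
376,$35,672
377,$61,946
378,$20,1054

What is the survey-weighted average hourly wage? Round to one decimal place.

34.1

Weighted sum = 387166
Sum of weights = 11360
Weighted mean = 387166 / 11360 = 34.081514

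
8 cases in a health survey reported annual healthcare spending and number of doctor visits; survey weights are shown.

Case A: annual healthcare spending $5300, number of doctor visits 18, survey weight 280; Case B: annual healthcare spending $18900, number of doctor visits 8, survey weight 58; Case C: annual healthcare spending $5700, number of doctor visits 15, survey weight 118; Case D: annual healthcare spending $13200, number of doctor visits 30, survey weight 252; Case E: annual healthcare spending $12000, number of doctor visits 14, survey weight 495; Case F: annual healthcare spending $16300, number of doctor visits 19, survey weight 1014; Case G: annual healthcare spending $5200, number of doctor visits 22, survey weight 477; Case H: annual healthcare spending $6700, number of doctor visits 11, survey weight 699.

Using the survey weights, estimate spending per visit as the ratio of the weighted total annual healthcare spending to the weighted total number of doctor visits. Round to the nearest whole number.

612

Σ wᵢ·y = 5300×280 + 18900×58 + 5700×118 + 13200×252 + 12000×495 + 16300×1014 + 5200×477 + 6700×699
  = 1484000 + 1096200 + 672600 + 3326400 + 5940000 + 16528200 + 2480400 + 4683300 = 36211100
Σ wᵢ·x = 18×280 + 8×58 + 15×118 + 30×252 + 14×495 + 19×1014 + 22×477 + 11×699
  = 5040 + 464 + 1770 + 7560 + 6930 + 19266 + 10494 + 7689 = 59213
Ratio = 36211100 / 59213 = 611.5397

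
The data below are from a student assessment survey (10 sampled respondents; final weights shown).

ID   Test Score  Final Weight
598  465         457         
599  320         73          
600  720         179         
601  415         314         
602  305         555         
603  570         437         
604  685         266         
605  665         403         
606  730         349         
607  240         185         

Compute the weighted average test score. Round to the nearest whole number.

Weighted sum = 1662795
Sum of weights = 3218
Weighted mean = 1662795 / 3218 = 516.7169

517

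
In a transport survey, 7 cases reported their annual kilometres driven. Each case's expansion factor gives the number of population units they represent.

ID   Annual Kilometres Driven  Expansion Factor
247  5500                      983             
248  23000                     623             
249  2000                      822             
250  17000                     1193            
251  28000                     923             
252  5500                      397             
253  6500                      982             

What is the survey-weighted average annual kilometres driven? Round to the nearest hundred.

Weighted sum = 76071000
Sum of weights = 983 + 623 + 822 + 1193 + 923 + 397 + 982 = 5923
Weighted mean = 76071000 / 5923 = 12843.323

12800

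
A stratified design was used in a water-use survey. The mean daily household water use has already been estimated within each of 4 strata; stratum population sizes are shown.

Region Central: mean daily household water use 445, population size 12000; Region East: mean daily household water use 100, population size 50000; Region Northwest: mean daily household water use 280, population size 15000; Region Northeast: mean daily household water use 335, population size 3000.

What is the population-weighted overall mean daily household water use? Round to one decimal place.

194.3

Σ Nₕ·x̄ₕ = 445×12000 + 100×50000 + 280×15000 + 335×3000
  = 5340000 + 5000000 + 4200000 + 1005000 = 15545000
Σ Nₕ = 12000 + 50000 + 15000 + 3000 = 80000
Overall mean = 15545000 / 80000 = 194.3125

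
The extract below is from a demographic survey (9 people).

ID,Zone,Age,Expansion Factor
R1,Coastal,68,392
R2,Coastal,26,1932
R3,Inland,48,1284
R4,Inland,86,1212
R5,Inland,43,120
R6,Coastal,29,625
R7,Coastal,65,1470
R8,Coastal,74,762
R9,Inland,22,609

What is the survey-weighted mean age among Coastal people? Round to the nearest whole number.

Coastal rows: R1, R2, R6, R7, R8
Weighted sum = 68×392 + 26×1932 + 29×625 + 65×1470 + 74×762
  = 26656 + 50232 + 18125 + 95550 + 56388 = 246951
Sum of weights = 392 + 1932 + 625 + 1470 + 762 = 5181
Weighted mean = 246951 / 5181 = 47.664737

48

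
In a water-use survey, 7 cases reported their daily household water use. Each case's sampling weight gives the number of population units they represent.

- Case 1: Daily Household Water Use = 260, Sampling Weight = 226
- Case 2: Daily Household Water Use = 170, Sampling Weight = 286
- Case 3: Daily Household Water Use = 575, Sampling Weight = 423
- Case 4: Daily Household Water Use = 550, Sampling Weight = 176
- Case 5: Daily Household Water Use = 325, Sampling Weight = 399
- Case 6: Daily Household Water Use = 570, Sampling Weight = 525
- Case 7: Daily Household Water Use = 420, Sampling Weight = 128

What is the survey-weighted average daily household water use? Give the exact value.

Weighted sum = 930090
Sum of weights = 226 + 286 + 423 + 176 + 399 + 525 + 128 = 2163
Weighted mean = 930090 / 2163 = 430

430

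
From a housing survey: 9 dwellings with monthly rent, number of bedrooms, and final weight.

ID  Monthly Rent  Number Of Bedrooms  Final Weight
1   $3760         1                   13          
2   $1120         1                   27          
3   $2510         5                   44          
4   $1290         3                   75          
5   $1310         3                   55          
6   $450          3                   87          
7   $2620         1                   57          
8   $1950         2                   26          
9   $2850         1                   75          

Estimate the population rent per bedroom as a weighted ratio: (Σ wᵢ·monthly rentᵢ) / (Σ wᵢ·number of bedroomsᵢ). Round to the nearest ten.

Σ wᵢ·y = 811300
Σ wᵢ·x = 1×13 + 1×27 + 5×44 + 3×75 + 3×55 + 3×87 + 1×57 + 2×26 + 1×75
  = 1095
Ratio = 811300 / 1095 = 740.91324

740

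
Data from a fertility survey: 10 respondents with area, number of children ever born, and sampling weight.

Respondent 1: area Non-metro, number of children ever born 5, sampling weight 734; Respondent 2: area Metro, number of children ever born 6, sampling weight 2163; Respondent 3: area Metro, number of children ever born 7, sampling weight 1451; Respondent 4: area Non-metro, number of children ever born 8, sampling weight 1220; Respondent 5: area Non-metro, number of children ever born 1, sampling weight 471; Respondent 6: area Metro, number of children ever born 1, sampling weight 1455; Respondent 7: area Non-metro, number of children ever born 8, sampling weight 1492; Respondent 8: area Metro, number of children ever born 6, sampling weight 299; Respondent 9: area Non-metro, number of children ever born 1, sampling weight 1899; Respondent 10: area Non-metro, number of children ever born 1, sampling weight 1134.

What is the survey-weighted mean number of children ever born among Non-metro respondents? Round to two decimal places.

Non-metro rows: 1, 4, 5, 7, 9, 10
Weighted sum = 5×734 + 8×1220 + 1×471 + 8×1492 + 1×1899 + 1×1134
  = 3670 + 9760 + 471 + 11936 + 1899 + 1134 = 28870
Sum of weights = 734 + 1220 + 471 + 1492 + 1899 + 1134 = 6950
Weighted mean = 28870 / 6950 = 4.1539568

4.15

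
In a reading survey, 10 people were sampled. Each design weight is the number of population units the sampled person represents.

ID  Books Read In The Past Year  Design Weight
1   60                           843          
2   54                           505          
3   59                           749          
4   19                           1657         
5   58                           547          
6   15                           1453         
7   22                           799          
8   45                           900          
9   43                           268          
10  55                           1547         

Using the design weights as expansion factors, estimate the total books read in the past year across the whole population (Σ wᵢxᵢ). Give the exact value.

361732

Weighted total = 60×843 + 54×505 + 59×749 + 19×1657 + 58×547 + 15×1453 + 22×799 + 45×900 + 43×268 + 55×1547
  = 361732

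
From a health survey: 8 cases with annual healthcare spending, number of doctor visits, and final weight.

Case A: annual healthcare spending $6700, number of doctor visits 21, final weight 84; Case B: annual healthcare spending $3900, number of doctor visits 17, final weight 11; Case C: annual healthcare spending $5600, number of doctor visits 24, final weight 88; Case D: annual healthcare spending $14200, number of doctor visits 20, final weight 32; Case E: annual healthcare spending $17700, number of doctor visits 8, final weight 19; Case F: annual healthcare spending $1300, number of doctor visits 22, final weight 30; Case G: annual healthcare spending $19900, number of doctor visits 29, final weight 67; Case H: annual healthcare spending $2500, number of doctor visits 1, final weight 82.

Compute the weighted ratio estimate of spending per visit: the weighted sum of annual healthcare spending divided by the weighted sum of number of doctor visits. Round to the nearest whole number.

460

Σ wᵢ·y = 3466500
Σ wᵢ·x = 21×84 + 17×11 + 24×88 + 20×32 + 8×19 + 22×30 + 29×67 + 1×82
  = 1764 + 187 + 2112 + 640 + 152 + 660 + 1943 + 82 = 7540
Ratio = 3466500 / 7540 = 459.74801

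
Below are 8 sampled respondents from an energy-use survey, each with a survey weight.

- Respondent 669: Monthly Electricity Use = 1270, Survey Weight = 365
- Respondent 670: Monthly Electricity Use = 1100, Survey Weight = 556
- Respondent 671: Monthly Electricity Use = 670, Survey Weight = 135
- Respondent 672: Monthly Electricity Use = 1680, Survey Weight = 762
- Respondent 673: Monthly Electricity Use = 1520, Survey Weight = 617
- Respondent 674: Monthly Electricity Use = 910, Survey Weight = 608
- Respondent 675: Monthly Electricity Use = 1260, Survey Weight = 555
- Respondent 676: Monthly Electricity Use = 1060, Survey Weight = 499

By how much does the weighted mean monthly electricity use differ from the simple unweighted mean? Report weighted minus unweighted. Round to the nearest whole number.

Unweighted sum = 1270 + 1100 + 670 + 1680 + 1520 + 910 + 1260 + 1060 = 9470
Unweighted mean = 9470 / 8 = 1183.75
Weighted sum = 1270×365 + 1100×556 + 670×135 + 1680×762 + 1520×617 + 910×608 + 1260×555 + 1060×499
  = 463550 + 611600 + 90450 + 1280160 + 937840 + 553280 + 699300 + 528940 = 5165120
Sum of weights = 365 + 556 + 135 + 762 + 617 + 608 + 555 + 499 = 4097
Weighted mean = 5165120 / 4097 = 1260.7078
Difference (weighted minus unweighted) = 76.957835

77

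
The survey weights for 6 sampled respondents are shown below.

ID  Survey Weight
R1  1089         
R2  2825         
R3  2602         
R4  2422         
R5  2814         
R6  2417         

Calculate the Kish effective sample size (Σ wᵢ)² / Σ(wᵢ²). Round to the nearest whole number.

6

Σ wᵢ = 1089 + 2825 + 2602 + 2422 + 2814 + 2417 = 14169
Σ wᵢ² = 1185921 + 7980625 + 6770404 + 5866084 + 7918596 + 5841889 = 35563519
n_eff = 14169² / 35563519 = 200760561 / 35563519 = 5.6451264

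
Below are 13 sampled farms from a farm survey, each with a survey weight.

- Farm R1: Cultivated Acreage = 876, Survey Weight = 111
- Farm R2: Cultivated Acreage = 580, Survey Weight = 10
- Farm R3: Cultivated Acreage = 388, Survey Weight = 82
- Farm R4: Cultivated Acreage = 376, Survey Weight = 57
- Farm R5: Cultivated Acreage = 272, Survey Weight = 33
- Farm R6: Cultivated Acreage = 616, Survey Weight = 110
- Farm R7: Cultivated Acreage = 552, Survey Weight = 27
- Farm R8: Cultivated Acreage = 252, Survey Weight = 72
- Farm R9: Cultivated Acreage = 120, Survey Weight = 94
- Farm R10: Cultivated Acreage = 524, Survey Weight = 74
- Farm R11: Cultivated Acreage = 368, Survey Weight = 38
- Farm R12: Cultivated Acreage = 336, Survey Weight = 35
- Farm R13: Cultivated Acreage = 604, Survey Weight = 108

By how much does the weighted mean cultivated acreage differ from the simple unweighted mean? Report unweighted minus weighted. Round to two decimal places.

Unweighted sum = 5864
Unweighted mean = 5864 / 13 = 451.07692
Weighted sum = 407100
Sum of weights = 851
Weighted mean = 407100 / 851 = 478.37838
Difference (unweighted minus weighted) = -27.301455

-27.30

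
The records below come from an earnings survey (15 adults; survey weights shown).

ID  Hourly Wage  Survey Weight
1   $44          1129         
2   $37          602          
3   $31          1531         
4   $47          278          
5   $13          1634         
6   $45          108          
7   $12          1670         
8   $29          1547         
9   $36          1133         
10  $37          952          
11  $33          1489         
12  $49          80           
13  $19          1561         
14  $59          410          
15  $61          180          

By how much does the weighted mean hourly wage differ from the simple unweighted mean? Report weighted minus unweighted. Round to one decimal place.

-7.6

Unweighted sum = 552
Unweighted mean = 552 / 15 = 36.8
Weighted sum = 417380
Sum of weights = 14304
Weighted mean = 417380 / 14304 = 29.179251
Difference (weighted minus unweighted) = -7.6207494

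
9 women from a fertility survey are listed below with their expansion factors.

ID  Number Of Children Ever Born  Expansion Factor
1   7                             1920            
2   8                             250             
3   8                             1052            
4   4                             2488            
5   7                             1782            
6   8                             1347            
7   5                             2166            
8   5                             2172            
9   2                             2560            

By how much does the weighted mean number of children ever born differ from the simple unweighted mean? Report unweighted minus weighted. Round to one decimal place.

Unweighted sum = 7 + 8 + 8 + 4 + 7 + 8 + 5 + 5 + 2 = 54
Unweighted mean = 54 / 9 = 6
Weighted sum = 7×1920 + 8×250 + 8×1052 + 4×2488 + 7×1782 + 8×1347 + 5×2166 + 5×2172 + 2×2560
  = 83868
Sum of weights = 1920 + 250 + 1052 + 2488 + 1782 + 1347 + 2166 + 2172 + 2560 = 15737
Weighted mean = 83868 / 15737 = 5.3293512
Difference (unweighted minus weighted) = 0.67064879

0.7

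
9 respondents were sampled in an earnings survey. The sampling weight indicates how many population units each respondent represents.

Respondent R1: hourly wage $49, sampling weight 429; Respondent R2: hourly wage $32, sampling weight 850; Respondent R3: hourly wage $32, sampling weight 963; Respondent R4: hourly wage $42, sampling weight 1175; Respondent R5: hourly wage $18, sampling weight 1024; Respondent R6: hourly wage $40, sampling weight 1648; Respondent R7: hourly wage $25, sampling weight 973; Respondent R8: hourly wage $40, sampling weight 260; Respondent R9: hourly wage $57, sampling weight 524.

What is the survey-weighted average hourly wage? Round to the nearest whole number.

35

Weighted sum = 49×429 + 32×850 + 32×963 + 42×1175 + 18×1024 + 40×1648 + 25×973 + 40×260 + 57×524
  = 277332
Sum of weights = 429 + 850 + 963 + 1175 + 1024 + 1648 + 973 + 260 + 524 = 7846
Weighted mean = 277332 / 7846 = 35.346928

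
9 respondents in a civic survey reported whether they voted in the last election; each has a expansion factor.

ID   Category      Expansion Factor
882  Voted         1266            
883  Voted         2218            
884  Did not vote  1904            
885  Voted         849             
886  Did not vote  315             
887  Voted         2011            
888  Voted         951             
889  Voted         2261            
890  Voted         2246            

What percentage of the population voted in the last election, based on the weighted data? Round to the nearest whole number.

84

Sum of weights for 'Voted' = 1266 + 2218 + 849 + 2011 + 951 + 2261 + 2246 = 11802
Total weight = 1266 + 2218 + 1904 + 849 + 315 + 2011 + 951 + 2261 + 2246 = 14021
Weighted proportion = 11802 / 14021 = 0.84173739 → 84.173739%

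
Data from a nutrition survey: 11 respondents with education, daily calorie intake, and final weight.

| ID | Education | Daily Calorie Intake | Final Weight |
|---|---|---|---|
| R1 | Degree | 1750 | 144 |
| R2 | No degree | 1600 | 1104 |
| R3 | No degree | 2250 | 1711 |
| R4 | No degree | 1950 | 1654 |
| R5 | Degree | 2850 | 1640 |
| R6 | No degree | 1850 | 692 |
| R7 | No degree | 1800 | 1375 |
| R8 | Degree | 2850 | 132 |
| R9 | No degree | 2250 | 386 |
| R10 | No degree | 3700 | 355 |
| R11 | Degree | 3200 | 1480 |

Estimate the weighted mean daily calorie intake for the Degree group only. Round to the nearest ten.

2960

Degree rows: R1, R5, R8, R11
Weighted sum = 1750×144 + 2850×1640 + 2850×132 + 3200×1480
  = 252000 + 4674000 + 376200 + 4736000 = 10038200
Sum of weights = 144 + 1640 + 132 + 1480 = 3396
Weighted mean = 10038200 / 3396 = 2955.8893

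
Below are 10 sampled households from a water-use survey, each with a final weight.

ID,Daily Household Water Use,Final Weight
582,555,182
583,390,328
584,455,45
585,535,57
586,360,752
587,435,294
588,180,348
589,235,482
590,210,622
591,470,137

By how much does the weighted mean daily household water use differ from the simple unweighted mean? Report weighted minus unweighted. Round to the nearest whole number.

Unweighted sum = 555 + 390 + 455 + 535 + 360 + 435 + 180 + 235 + 210 + 470 = 3825
Unweighted mean = 3825 / 10 = 382.5
Weighted sum = 1049430
Sum of weights = 182 + 328 + 45 + 57 + 752 + 294 + 348 + 482 + 622 + 137 = 3247
Weighted mean = 1049430 / 3247 = 323.19988
Difference (weighted minus unweighted) = -59.300123

-59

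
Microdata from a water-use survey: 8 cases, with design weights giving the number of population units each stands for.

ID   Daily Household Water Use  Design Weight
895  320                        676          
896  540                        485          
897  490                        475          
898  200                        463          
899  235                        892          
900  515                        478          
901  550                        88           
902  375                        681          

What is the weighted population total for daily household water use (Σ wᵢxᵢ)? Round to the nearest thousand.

1563000

Weighted total = 320×676 + 540×485 + 490×475 + 200×463 + 235×892 + 515×478 + 550×88 + 375×681
  = 216320 + 261900 + 232750 + 92600 + 209620 + 246170 + 48400 + 255375 = 1563135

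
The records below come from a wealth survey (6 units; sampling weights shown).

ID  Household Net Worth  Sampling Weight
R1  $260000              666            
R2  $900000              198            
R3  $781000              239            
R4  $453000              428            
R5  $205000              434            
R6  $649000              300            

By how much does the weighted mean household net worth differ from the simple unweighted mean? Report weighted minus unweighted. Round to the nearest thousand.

Unweighted sum = 260000 + 900000 + 781000 + 453000 + 205000 + 649000 = 3248000
Unweighted mean = 3248000 / 6 = 541333.33
Weighted sum = 260000×666 + 900000×198 + 781000×239 + 453000×428 + 205000×434 + 649000×300
  = 173160000 + 178200000 + 186659000 + 193884000 + 88970000 + 194700000 = 1015573000
Sum of weights = 666 + 198 + 239 + 428 + 434 + 300 = 2265
Weighted mean = 1015573000 / 2265 = 448376.6
Difference (weighted minus unweighted) = -92956.733

-93000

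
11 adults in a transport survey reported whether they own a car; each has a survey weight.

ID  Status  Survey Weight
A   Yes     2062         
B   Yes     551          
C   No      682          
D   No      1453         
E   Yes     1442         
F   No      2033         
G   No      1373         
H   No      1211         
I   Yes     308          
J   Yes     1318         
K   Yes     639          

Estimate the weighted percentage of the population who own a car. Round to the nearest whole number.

48

Sum of weights for 'Yes' = 2062 + 551 + 1442 + 308 + 1318 + 639 = 6320
Total weight = 2062 + 551 + 682 + 1453 + 1442 + 2033 + 1373 + 1211 + 308 + 1318 + 639 = 13072
Weighted proportion = 6320 / 13072 = 0.48347613 → 48.347613%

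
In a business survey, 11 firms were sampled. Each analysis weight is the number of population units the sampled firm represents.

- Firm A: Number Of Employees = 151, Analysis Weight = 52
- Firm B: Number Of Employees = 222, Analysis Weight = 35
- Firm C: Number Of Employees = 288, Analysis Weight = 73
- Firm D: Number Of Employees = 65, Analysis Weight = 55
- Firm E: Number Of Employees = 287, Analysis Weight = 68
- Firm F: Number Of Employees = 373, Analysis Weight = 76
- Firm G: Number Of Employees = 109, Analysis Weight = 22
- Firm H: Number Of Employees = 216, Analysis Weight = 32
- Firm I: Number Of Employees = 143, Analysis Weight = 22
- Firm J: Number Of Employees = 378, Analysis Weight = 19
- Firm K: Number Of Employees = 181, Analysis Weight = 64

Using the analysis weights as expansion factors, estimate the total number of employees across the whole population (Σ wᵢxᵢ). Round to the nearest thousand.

Weighted total = 151×52 + 222×35 + 288×73 + 65×55 + 287×68 + 373×76 + 109×22 + 216×32 + 143×22 + 378×19 + 181×64
  = 7852 + 7770 + 21024 + 3575 + 19516 + 28348 + 2398 + 6912 + 3146 + 7182 + 11584 = 119307

119000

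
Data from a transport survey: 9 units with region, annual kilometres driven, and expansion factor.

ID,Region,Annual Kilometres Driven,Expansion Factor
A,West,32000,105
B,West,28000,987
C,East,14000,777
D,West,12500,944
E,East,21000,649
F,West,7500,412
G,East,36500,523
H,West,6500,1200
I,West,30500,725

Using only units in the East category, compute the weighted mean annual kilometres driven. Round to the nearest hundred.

22400

East rows: C, E, G
Weighted sum = 14000×777 + 21000×649 + 36500×523
  = 43596500
Sum of weights = 777 + 649 + 523 = 1949
Weighted mean = 43596500 / 1949 = 22368.651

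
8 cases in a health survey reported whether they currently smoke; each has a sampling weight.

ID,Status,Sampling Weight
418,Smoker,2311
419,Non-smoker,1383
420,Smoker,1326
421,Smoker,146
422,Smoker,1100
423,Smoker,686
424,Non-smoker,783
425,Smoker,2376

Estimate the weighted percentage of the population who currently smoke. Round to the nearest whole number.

Sum of weights for 'Smoker' = 2311 + 1326 + 146 + 1100 + 686 + 2376 = 7945
Total weight = 2311 + 1383 + 1326 + 146 + 1100 + 686 + 783 + 2376 = 10111
Weighted proportion = 7945 / 10111 = 0.78577787 → 78.577787%

79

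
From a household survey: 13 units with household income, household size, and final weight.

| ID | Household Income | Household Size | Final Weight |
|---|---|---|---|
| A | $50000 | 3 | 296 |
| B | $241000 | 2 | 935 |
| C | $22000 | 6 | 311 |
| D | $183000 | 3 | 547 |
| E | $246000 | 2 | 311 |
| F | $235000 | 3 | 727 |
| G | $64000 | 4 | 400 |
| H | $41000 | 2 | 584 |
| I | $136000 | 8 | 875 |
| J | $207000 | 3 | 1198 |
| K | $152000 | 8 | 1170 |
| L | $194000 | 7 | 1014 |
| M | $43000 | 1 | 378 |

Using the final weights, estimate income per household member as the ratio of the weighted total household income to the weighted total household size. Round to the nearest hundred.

35700

Σ wᵢ·y = 1401769000
Σ wᵢ·x = 39266
Ratio = 1401769000 / 39266 = 35699.307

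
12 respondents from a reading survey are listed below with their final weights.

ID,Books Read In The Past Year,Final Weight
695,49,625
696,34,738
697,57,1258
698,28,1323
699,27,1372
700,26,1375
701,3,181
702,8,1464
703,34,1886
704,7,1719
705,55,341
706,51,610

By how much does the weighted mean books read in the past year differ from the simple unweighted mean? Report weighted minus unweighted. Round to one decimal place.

-2.5

Unweighted sum = 49 + 34 + 57 + 28 + 27 + 26 + 3 + 8 + 34 + 7 + 55 + 51 = 379
Unweighted mean = 379 / 12 = 31.583333
Weighted sum = 49×625 + 34×738 + 57×1258 + 28×1323 + 27×1372 + 26×1375 + 3×181 + 8×1464 + 34×1886 + 7×1719 + 55×341 + 51×610
  = 30625 + 25092 + 71706 + 37044 + 37044 + 35750 + 543 + 11712 + 64124 + 12033 + 18755 + 31110 = 375538
Sum of weights = 625 + 738 + 1258 + 1323 + 1372 + 1375 + 181 + 1464 + 1886 + 1719 + 341 + 610 = 12892
Weighted mean = 375538 / 12892 = 29.129538
Difference (weighted minus unweighted) = -2.4537956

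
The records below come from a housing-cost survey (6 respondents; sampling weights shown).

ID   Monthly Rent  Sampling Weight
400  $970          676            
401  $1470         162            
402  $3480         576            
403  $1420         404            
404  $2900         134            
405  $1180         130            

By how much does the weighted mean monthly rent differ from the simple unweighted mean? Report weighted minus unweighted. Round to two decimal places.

Unweighted sum = 970 + 1470 + 3480 + 1420 + 2900 + 1180 = 11420
Unweighted mean = 11420 / 6 = 1903.3333
Weighted sum = 4014020
Sum of weights = 2082
Weighted mean = 4014020 / 2082 = 1927.9635
Difference (weighted minus unweighted) = 24.630163

24.63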